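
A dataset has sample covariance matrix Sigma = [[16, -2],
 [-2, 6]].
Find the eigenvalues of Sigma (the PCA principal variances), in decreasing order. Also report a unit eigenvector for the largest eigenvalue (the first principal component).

Step 1 — characteristic polynomial of 2×2 Sigma:
  det(Sigma - λI) = λ² - trace · λ + det = 0.
  trace = 16 + 6 = 22, det = 16·6 - (-2)² = 92.
Step 2 — discriminant:
  Δ = trace² - 4·det = 484 - 368 = 116.
Step 3 — eigenvalues:
  λ = (trace ± √Δ)/2 = (22 ± 10.7703)/2,
  λ_1 = 16.3852,  λ_2 = 5.6148.

Step 4 — unit eigenvector for λ_1: solve (Sigma - λ_1 I)v = 0. First row:
  (16 - 16.3852)·v_x + (-2)·v_y = 0, i.e. (-0.3852)·v_x + (-2)·v_y = 0,
  so v ∝ (b, λ_1 - a) = (-2, 0.3852); multiply by -1 so the first entry is positive: u = (2, -0.3852).
  ||u|| = √((2)² + (-0.3852)²) = √(4.1484) ≈ 2.0368,
  v_1 = u/||u|| ≈ (0.982, -0.1891) (||v_1|| = 1).

λ_1 = 16.3852,  λ_2 = 5.6148;  v_1 ≈ (0.982, -0.1891)


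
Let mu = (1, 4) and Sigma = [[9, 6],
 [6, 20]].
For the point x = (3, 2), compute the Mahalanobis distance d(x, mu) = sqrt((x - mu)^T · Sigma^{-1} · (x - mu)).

Step 1 — centre the observation: (x - mu) = (2, -2).

Step 2 — invert Sigma. det(Sigma) = 9·20 - (6)² = 144.
  Sigma^{-1} = (1/det) · [[d, -b], [-b, a]] = [[0.1389, -0.0417],
 [-0.0417, 0.0625]].

Step 3 — form the quadratic (x - mu)^T · Sigma^{-1} · (x - mu):
  Sigma^{-1} · (x - mu) = (0.3611, -0.2083).
  (x - mu)^T · [Sigma^{-1} · (x - mu)] = (2)·(0.3611) + (-2)·(-0.2083) = 1.1389.

Step 4 — take square root: d = √(1.1389) ≈ 1.0672.

d(x, mu) = √(1.1389) ≈ 1.0672


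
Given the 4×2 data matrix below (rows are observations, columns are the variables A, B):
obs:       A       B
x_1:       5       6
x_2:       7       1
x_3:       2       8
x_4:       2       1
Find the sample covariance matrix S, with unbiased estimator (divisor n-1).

Step 1 — column means:
  mean(A) = (5 + 7 + 2 + 2) / 4 = 16/4 = 4
  mean(B) = (6 + 1 + 8 + 1) / 4 = 16/4 = 4

Step 2 — sample covariance S[i,j] = (1/(n-1)) · Σ_k (x_{k,i} - mean_i) · (x_{k,j} - mean_j), with n-1 = 3.
  S[A,A] = ((1)·(1) + (3)·(3) + (-2)·(-2) + (-2)·(-2)) / 3 = 18/3 = 6
  S[A,B] = ((1)·(2) + (3)·(-3) + (-2)·(4) + (-2)·(-3)) / 3 = -9/3 = -3
  S[B,B] = ((2)·(2) + (-3)·(-3) + (4)·(4) + (-3)·(-3)) / 3 = 38/3 = 12.6667

S is symmetric (S[j,i] = S[i,j]). Assembling:

S = [[6, -3],
 [-3, 12.6667]]


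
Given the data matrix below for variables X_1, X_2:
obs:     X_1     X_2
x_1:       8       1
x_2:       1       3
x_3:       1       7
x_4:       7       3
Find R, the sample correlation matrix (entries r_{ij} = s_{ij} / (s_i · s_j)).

Step 1 — column means:
  mean(X_1) = (8 + 1 + 1 + 7) / 4 = 17/4 = 4.25
  mean(X_2) = (1 + 3 + 7 + 3) / 4 = 14/4 = 3.5

Step 2 — sample variances and covariances s[i,j] = (1/(n-1)) · Σ_k (x_{k,i} - mean_i) · (x_{k,j} - mean_j), with n-1 = 3:
  s[X_1,X_1] = ((3.75)·(3.75) + (-3.25)·(-3.25) + (-3.25)·(-3.25) + (2.75)·(2.75)) / 3 = 42.75/3 = 14.25
  s[X_1,X_2] = ((3.75)·(-2.5) + (-3.25)·(-0.5) + (-3.25)·(3.5) + (2.75)·(-0.5)) / 3 = -20.5/3 = -6.8333
  s[X_2,X_2] = ((-2.5)·(-2.5) + (-0.5)·(-0.5) + (3.5)·(3.5) + (-0.5)·(-0.5)) / 3 = 19/3 = 6.3333
  Sample standard deviations s_i = √(s[i,i]):
  s(X_1) = √(14.25) = 3.7749
  s(X_2) = √(6.3333) = 2.5166

Step 3 — r_{ij} = s_{ij} / (s_i · s_j):
  r[X_1,X_1] = 1 (diagonal).
  r[X_1,X_2] = -6.8333 / (3.7749 · 2.5166) = -6.8333 / 9.5 = -0.7193
  r[X_2,X_2] = 1 (diagonal).

R is symmetric with unit diagonal. Assembling:

R = [[1, -0.7193],
 [-0.7193, 1]]


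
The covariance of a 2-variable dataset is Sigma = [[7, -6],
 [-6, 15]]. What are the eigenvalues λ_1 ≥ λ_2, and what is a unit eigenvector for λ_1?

Step 1 — characteristic polynomial of 2×2 Sigma:
  det(Sigma - λI) = λ² - trace · λ + det = 0.
  trace = 7 + 15 = 22, det = 7·15 - (-6)² = 69.
Step 2 — discriminant:
  Δ = trace² - 4·det = 484 - 276 = 208.
Step 3 — eigenvalues:
  λ = (trace ± √Δ)/2 = (22 ± 14.4222)/2,
  λ_1 = 18.2111,  λ_2 = 3.7889.

Step 4 — unit eigenvector for λ_1: solve (Sigma - λ_1 I)v = 0. First row:
  (7 - 18.2111)·v_x + (-6)·v_y = 0, i.e. (-11.2111)·v_x + (-6)·v_y = 0,
  so v ∝ (b, λ_1 - a) = (-6, 11.2111); multiply by -1 so the first entry is positive: u = (6, -11.2111).
  ||u|| = √((6)² + (-11.2111)²) = √(161.6888) ≈ 12.7157,
  v_1 = u/||u|| ≈ (0.4719, -0.8817) (||v_1|| = 1).

λ_1 = 18.2111,  λ_2 = 3.7889;  v_1 ≈ (0.4719, -0.8817)


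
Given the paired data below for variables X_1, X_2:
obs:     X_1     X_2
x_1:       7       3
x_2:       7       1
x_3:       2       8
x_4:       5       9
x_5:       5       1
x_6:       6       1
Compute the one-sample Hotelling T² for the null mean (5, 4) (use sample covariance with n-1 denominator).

Step 1 — sample mean vector:
  mean(X_1) = (7 + 7 + 2 + 5 + 5 + 6) / 6 = 32/6 = 5.3333
  mean(X_2) = (3 + 1 + 8 + 9 + 1 + 1) / 6 = 23/6 = 3.8333
  x̄ = (5.3333, 3.8333),  deviation x̄ - mu_0 = (5.3333, 3.8333) - (5, 4) = (0.3333, -0.1667).

Step 2 — sample covariance matrix, S[i,j] = (1/(n-1)) · Σ_k (x_{k,i} - mean_i) · (x_{k,j} - mean_j), divisor n-1 = 5:
  S[X_1,X_1] = ((1.6667)·(1.6667) + (1.6667)·(1.6667) + (-3.3333)·(-3.3333) + (-0.3333)·(-0.3333) + (-0.3333)·(-0.3333) + (0.6667)·(0.6667)) / 5 = 17.3333/5 = 3.4667
  S[X_1,X_2] = ((1.6667)·(-0.8333) + (1.6667)·(-2.8333) + (-3.3333)·(4.1667) + (-0.3333)·(5.1667) + (-0.3333)·(-2.8333) + (0.6667)·(-2.8333)) / 5 = -22.6667/5 = -4.5333
  S[X_2,X_2] = ((-0.8333)·(-0.8333) + (-2.8333)·(-2.8333) + (4.1667)·(4.1667) + (5.1667)·(5.1667) + (-2.8333)·(-2.8333) + (-2.8333)·(-2.8333)) / 5 = 68.8333/5 = 13.7667
  S = [[3.4667, -4.5333],
 [-4.5333, 13.7667]].

Step 3 — invert S. det(S) = 3.4667·13.7667 - (-4.5333)² = 27.1733.
  S^{-1} = (1/det) · [[d, -b], [-b, a]] = [[0.5066, 0.1668],
 [0.1668, 0.1276]].

Step 4 — quadratic form (x̄ - mu_0)^T · S^{-1} · (x̄ - mu_0):
  S^{-1} · (x̄ - mu_0) = (0.1411, 0.0343),
  (x̄ - mu_0)^T · [...] = (0.3333)·(0.1411) + (-0.1667)·(0.0343) = 0.0413.

Step 5 — scale by n: T² = 6 · 0.0413 = 0.2478.

T² ≈ 0.2478


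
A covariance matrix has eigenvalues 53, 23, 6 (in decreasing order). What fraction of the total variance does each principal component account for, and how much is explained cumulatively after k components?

Step 1 — total variance = trace(Sigma) = Σ λ_i = 53 + 23 + 6 = 82.

Step 2 — fraction explained by component i = λ_i / Σ λ:
  PC1: 53/82 = 0.6463
  PC2: 23/82 = 0.2805
  PC3: 6/82 = 0.0732

Step 3 — cumulative fraction after k components = (λ_1 + ... + λ_k) / Σ λ:
  k = 1: 53/82 = 0.6463
  k = 2: (53 + 23)/82 = 76/82 = 0.9268
  k = 3: (53 + 23 + 6)/82 = 82/82 = 1

Summary (fraction, with percent):

explained: PC1 0.6463 (64.63%), PC2 0.2805 (28.05%), PC3 0.0732 (7.32%);  cumulative: 0.6463, 0.9268, 1


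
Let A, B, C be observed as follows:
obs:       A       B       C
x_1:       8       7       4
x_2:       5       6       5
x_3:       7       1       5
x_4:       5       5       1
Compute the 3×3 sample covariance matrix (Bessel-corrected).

Step 1 — column means:
  mean(A) = (8 + 5 + 7 + 5) / 4 = 25/4 = 6.25
  mean(B) = (7 + 6 + 1 + 5) / 4 = 19/4 = 4.75
  mean(C) = (4 + 5 + 5 + 1) / 4 = 15/4 = 3.75

Step 2 — sample covariance S[i,j] = (1/(n-1)) · Σ_k (x_{k,i} - mean_i) · (x_{k,j} - mean_j), with n-1 = 3.
  S[A,A] = ((1.75)·(1.75) + (-1.25)·(-1.25) + (0.75)·(0.75) + (-1.25)·(-1.25)) / 3 = 6.75/3 = 2.25
  S[A,B] = ((1.75)·(2.25) + (-1.25)·(1.25) + (0.75)·(-3.75) + (-1.25)·(0.25)) / 3 = -0.75/3 = -0.25
  S[A,C] = ((1.75)·(0.25) + (-1.25)·(1.25) + (0.75)·(1.25) + (-1.25)·(-2.75)) / 3 = 3.25/3 = 1.0833
  S[B,B] = ((2.25)·(2.25) + (1.25)·(1.25) + (-3.75)·(-3.75) + (0.25)·(0.25)) / 3 = 20.75/3 = 6.9167
  S[B,C] = ((2.25)·(0.25) + (1.25)·(1.25) + (-3.75)·(1.25) + (0.25)·(-2.75)) / 3 = -3.25/3 = -1.0833
  S[C,C] = ((0.25)·(0.25) + (1.25)·(1.25) + (1.25)·(1.25) + (-2.75)·(-2.75)) / 3 = 10.75/3 = 3.5833

S is symmetric (S[j,i] = S[i,j]). Assembling:

S = [[2.25, -0.25, 1.0833],
 [-0.25, 6.9167, -1.0833],
 [1.0833, -1.0833, 3.5833]]


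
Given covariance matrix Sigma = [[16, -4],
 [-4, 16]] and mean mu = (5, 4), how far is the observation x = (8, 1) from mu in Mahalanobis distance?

Step 1 — centre the observation: (x - mu) = (3, -3).

Step 2 — invert Sigma. det(Sigma) = 16·16 - (-4)² = 240.
  Sigma^{-1} = (1/det) · [[d, -b], [-b, a]] = [[0.0667, 0.0167],
 [0.0167, 0.0667]].

Step 3 — form the quadratic (x - mu)^T · Sigma^{-1} · (x - mu):
  Sigma^{-1} · (x - mu) = (0.15, -0.15).
  (x - mu)^T · [Sigma^{-1} · (x - mu)] = (3)·(0.15) + (-3)·(-0.15) = 0.9.

Step 4 — take square root: d = √(0.9) ≈ 0.9487.

d(x, mu) = √(0.9) ≈ 0.9487


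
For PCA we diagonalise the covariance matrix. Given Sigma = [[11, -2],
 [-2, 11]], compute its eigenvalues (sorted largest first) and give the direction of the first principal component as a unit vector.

Step 1 — characteristic polynomial of 2×2 Sigma:
  det(Sigma - λI) = λ² - trace · λ + det = 0.
  trace = 11 + 11 = 22, det = 11·11 - (-2)² = 117.
Step 2 — discriminant:
  Δ = trace² - 4·det = 484 - 468 = 16.
Step 3 — eigenvalues:
  λ = (trace ± √Δ)/2 = (22 ± 4)/2,
  λ_1 = 13,  λ_2 = 9.

Step 4 — unit eigenvector for λ_1: solve (Sigma - λ_1 I)v = 0. First row:
  (11 - 13)·v_x + (-2)·v_y = 0, i.e. (-2)·v_x + (-2)·v_y = 0,
  so v ∝ (b, λ_1 - a) = (-2, 2); multiply by -1 so the first entry is positive: u = (2, -2).
  ||u|| = √((2)² + (-2)²) = √(8) ≈ 2.8284,
  v_1 = u/||u|| ≈ (0.7071, -0.7071) (||v_1|| = 1).

λ_1 = 13,  λ_2 = 9;  v_1 ≈ (0.7071, -0.7071)


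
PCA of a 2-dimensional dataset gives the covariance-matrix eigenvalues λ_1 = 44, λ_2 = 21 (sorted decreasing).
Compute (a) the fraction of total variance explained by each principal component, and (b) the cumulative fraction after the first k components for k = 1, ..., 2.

Step 1 — total variance = trace(Sigma) = Σ λ_i = 44 + 21 = 65.

Step 2 — fraction explained by component i = λ_i / Σ λ:
  PC1: 44/65 = 0.6769
  PC2: 21/65 = 0.3231

Step 3 — cumulative fraction after k components = (λ_1 + ... + λ_k) / Σ λ:
  k = 1: 44/65 = 0.6769
  k = 2: (44 + 21)/65 = 65/65 = 1

Summary (fraction, with percent):

explained: PC1 0.6769 (67.69%), PC2 0.3231 (32.31%);  cumulative: 0.6769, 1


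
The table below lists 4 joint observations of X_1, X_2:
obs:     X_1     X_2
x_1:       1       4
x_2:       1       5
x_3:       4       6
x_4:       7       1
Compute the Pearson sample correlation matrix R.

Step 1 — column means:
  mean(X_1) = (1 + 1 + 4 + 7) / 4 = 13/4 = 3.25
  mean(X_2) = (4 + 5 + 6 + 1) / 4 = 16/4 = 4

Step 2 — sample variances and covariances s[i,j] = (1/(n-1)) · Σ_k (x_{k,i} - mean_i) · (x_{k,j} - mean_j), with n-1 = 3:
  s[X_1,X_1] = ((-2.25)·(-2.25) + (-2.25)·(-2.25) + (0.75)·(0.75) + (3.75)·(3.75)) / 3 = 24.75/3 = 8.25
  s[X_1,X_2] = ((-2.25)·(0) + (-2.25)·(1) + (0.75)·(2) + (3.75)·(-3)) / 3 = -12/3 = -4
  s[X_2,X_2] = ((0)·(0) + (1)·(1) + (2)·(2) + (-3)·(-3)) / 3 = 14/3 = 4.6667
  Sample standard deviations s_i = √(s[i,i]):
  s(X_1) = √(8.25) = 2.8723
  s(X_2) = √(4.6667) = 2.1602

Step 3 — r_{ij} = s_{ij} / (s_i · s_j):
  r[X_1,X_1] = 1 (diagonal).
  r[X_1,X_2] = -4 / (2.8723 · 2.1602) = -4 / 6.2048 = -0.6447
  r[X_2,X_2] = 1 (diagonal).

R is symmetric with unit diagonal. Assembling:

R = [[1, -0.6447],
 [-0.6447, 1]]


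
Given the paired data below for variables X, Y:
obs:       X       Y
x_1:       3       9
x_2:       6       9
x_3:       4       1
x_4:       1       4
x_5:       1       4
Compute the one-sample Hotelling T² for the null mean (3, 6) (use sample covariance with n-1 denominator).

Step 1 — sample mean vector:
  mean(X) = (3 + 6 + 4 + 1 + 1) / 5 = 15/5 = 3
  mean(Y) = (9 + 9 + 1 + 4 + 4) / 5 = 27/5 = 5.4
  x̄ = (3, 5.4),  deviation x̄ - mu_0 = (3, 5.4) - (3, 6) = (0, -0.6).

Step 2 — sample covariance matrix, S[i,j] = (1/(n-1)) · Σ_k (x_{k,i} - mean_i) · (x_{k,j} - mean_j), divisor n-1 = 4:
  S[X,X] = ((0)·(0) + (3)·(3) + (1)·(1) + (-2)·(-2) + (-2)·(-2)) / 4 = 18/4 = 4.5
  S[X,Y] = ((0)·(3.6) + (3)·(3.6) + (1)·(-4.4) + (-2)·(-1.4) + (-2)·(-1.4)) / 4 = 12/4 = 3
  S[Y,Y] = ((3.6)·(3.6) + (3.6)·(3.6) + (-4.4)·(-4.4) + (-1.4)·(-1.4) + (-1.4)·(-1.4)) / 4 = 49.2/4 = 12.3
  S = [[4.5, 3],
 [3, 12.3]].

Step 3 — invert S. det(S) = 4.5·12.3 - (3)² = 46.35.
  S^{-1} = (1/det) · [[d, -b], [-b, a]] = [[0.2654, -0.0647],
 [-0.0647, 0.0971]].

Step 4 — quadratic form (x̄ - mu_0)^T · S^{-1} · (x̄ - mu_0):
  S^{-1} · (x̄ - mu_0) = (0.0388, -0.0583),
  (x̄ - mu_0)^T · [...] = (0)·(0.0388) + (-0.6)·(-0.0583) = 0.035.

Step 5 — scale by n: T² = 5 · 0.035 = 0.1748.

T² ≈ 0.1748


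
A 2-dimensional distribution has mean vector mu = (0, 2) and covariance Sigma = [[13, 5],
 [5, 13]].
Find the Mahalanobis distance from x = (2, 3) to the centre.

Step 1 — centre the observation: (x - mu) = (2, 1).

Step 2 — invert Sigma. det(Sigma) = 13·13 - (5)² = 144.
  Sigma^{-1} = (1/det) · [[d, -b], [-b, a]] = [[0.0903, -0.0347],
 [-0.0347, 0.0903]].

Step 3 — form the quadratic (x - mu)^T · Sigma^{-1} · (x - mu):
  Sigma^{-1} · (x - mu) = (0.1458, 0.0208).
  (x - mu)^T · [Sigma^{-1} · (x - mu)] = (2)·(0.1458) + (1)·(0.0208) = 0.3125.

Step 4 — take square root: d = √(0.3125) ≈ 0.559.

d(x, mu) = √(0.3125) ≈ 0.559


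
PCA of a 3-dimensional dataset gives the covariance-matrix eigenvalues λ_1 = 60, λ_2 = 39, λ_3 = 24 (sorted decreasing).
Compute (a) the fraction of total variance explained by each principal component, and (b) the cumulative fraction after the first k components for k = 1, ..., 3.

Step 1 — total variance = trace(Sigma) = Σ λ_i = 60 + 39 + 24 = 123.

Step 2 — fraction explained by component i = λ_i / Σ λ:
  PC1: 60/123 = 0.4878
  PC2: 39/123 = 0.3171
  PC3: 24/123 = 0.1951

Step 3 — cumulative fraction after k components = (λ_1 + ... + λ_k) / Σ λ:
  k = 1: 60/123 = 0.4878
  k = 2: (60 + 39)/123 = 99/123 = 0.8049
  k = 3: (60 + 39 + 24)/123 = 123/123 = 1

Summary (fraction, with percent):

explained: PC1 0.4878 (48.78%), PC2 0.3171 (31.71%), PC3 0.1951 (19.51%);  cumulative: 0.4878, 0.8049, 1


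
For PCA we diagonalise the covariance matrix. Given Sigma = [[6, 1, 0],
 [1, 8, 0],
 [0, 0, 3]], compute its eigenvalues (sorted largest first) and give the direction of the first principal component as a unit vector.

Step 1 — characteristic polynomial p(λ) = det(λI - Sigma) = λ³ - tr·λ² + c_1·λ - det, where tr = trace, c_1 = sum of the principal 2×2 minors, det = det(Sigma):
  tr = 6 + 8 + 3 = 17,
  c_1 = (6·8 - (1)²) + (6·3 - (0)²) + (8·3 - (0)²) = 47 + 18 + 24 = 89,
  det = 6·(8·3 - (0)²) - (1)·((1)·3 - (0)·(0)) + (0)·((1)·(0) - 8·(0)) = 6·(24) - (1)·(3) + (0)·(0) = 141.
  So p(λ) = λ³ - 17λ² + 89λ - 141.
Step 2 — look for an integer root (rational root theorem: any rational root is an integer divisor of 141). Testing λ = 3:
  p(3) = 27 - 153 + 267 - 141 = 0  ✓
  Dividing out (λ - 3): p(λ) = (λ - 3)(λ² - 14λ + 47).
Step 3 — remaining eigenvalues from the quadratic λ² - 14λ + 47 = 0:
  Δ = 14² - 4·47 = 196 - 188 = 8,  λ = (14 ± √8)/2 = (14 ± 2.8284)/2 ≈ 8.4142 or 5.5858.
  Sorted: λ_1 = 8.4142,  λ_2 = 5.5858,  λ_3 = 3  (check: sum = 17 = tr ✓).

Step 4 — unit eigenvector for λ_1 ≈ 8.4142: v spans the null space of (Sigma - λ_1 I), whose rows are
  r_1 = (-2.4142, 1, 0),  r_2 = (1, -0.4142, 0),  r_3 = (0, 0, -5.4142).
  v is orthogonal to every row, so take v ∝ r_1 × r_3 = ((1)·(-5.4142) - (0)·(0), (0)·(0) - (-2.4142)·(-5.4142), (-2.4142)·(0) - (1)·(0)) ≈ (-5.4142, -13.0711, 0).
  Rescale (multiply by -1 so the first nonzero entry is positive): u = (5.4142, 13.0711, 0).
  ||u|| = √((5.4142)² + (13.0711)² + (0)²) = √(200.1665) ≈ 14.148,  v_1 = u/||u|| ≈ (0.3827, 0.9239, 0) (||v_1|| = 1).

λ_1 = 8.4142,  λ_2 = 5.5858,  λ_3 = 3;  v_1 ≈ (0.3827, 0.9239, 0)


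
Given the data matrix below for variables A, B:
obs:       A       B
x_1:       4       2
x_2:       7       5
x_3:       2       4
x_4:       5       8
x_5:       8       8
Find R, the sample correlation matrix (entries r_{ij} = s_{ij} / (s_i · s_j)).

Step 1 — column means:
  mean(A) = (4 + 7 + 2 + 5 + 8) / 5 = 26/5 = 5.2
  mean(B) = (2 + 5 + 4 + 8 + 8) / 5 = 27/5 = 5.4

Step 2 — sample variances and covariances s[i,j] = (1/(n-1)) · Σ_k (x_{k,i} - mean_i) · (x_{k,j} - mean_j), with n-1 = 4:
  s[A,A] = ((-1.2)·(-1.2) + (1.8)·(1.8) + (-3.2)·(-3.2) + (-0.2)·(-0.2) + (2.8)·(2.8)) / 4 = 22.8/4 = 5.7
  s[A,B] = ((-1.2)·(-3.4) + (1.8)·(-0.4) + (-3.2)·(-1.4) + (-0.2)·(2.6) + (2.8)·(2.6)) / 4 = 14.6/4 = 3.65
  s[B,B] = ((-3.4)·(-3.4) + (-0.4)·(-0.4) + (-1.4)·(-1.4) + (2.6)·(2.6) + (2.6)·(2.6)) / 4 = 27.2/4 = 6.8
  Sample standard deviations s_i = √(s[i,i]):
  s(A) = √(5.7) = 2.3875
  s(B) = √(6.8) = 2.6077

Step 3 — r_{ij} = s_{ij} / (s_i · s_j):
  r[A,A] = 1 (diagonal).
  r[A,B] = 3.65 / (2.3875 · 2.6077) = 3.65 / 6.2258 = 0.5863
  r[B,B] = 1 (diagonal).

R is symmetric with unit diagonal. Assembling:

R = [[1, 0.5863],
 [0.5863, 1]]


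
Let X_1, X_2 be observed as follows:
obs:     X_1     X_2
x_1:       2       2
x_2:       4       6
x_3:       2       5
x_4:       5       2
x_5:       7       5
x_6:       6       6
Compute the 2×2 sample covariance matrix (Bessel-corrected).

Step 1 — column means:
  mean(X_1) = (2 + 4 + 2 + 5 + 7 + 6) / 6 = 26/6 = 4.3333
  mean(X_2) = (2 + 6 + 5 + 2 + 5 + 6) / 6 = 26/6 = 4.3333

Step 2 — sample covariance S[i,j] = (1/(n-1)) · Σ_k (x_{k,i} - mean_i) · (x_{k,j} - mean_j), with n-1 = 5.
  S[X_1,X_1] = ((-2.3333)·(-2.3333) + (-0.3333)·(-0.3333) + (-2.3333)·(-2.3333) + (0.6667)·(0.6667) + (2.6667)·(2.6667) + (1.6667)·(1.6667)) / 5 = 21.3333/5 = 4.2667
  S[X_1,X_2] = ((-2.3333)·(-2.3333) + (-0.3333)·(1.6667) + (-2.3333)·(0.6667) + (0.6667)·(-2.3333) + (2.6667)·(0.6667) + (1.6667)·(1.6667)) / 5 = 6.3333/5 = 1.2667
  S[X_2,X_2] = ((-2.3333)·(-2.3333) + (1.6667)·(1.6667) + (0.6667)·(0.6667) + (-2.3333)·(-2.3333) + (0.6667)·(0.6667) + (1.6667)·(1.6667)) / 5 = 17.3333/5 = 3.4667

S is symmetric (S[j,i] = S[i,j]). Assembling:

S = [[4.2667, 1.2667],
 [1.2667, 3.4667]]


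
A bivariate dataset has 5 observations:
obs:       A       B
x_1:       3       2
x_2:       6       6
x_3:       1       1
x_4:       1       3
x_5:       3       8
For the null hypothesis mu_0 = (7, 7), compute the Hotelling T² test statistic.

Step 1 — sample mean vector:
  mean(A) = (3 + 6 + 1 + 1 + 3) / 5 = 14/5 = 2.8
  mean(B) = (2 + 6 + 1 + 3 + 8) / 5 = 20/5 = 4
  x̄ = (2.8, 4),  deviation x̄ - mu_0 = (2.8, 4) - (7, 7) = (-4.2, -3).

Step 2 — sample covariance matrix, S[i,j] = (1/(n-1)) · Σ_k (x_{k,i} - mean_i) · (x_{k,j} - mean_j), divisor n-1 = 4:
  S[A,A] = ((0.2)·(0.2) + (3.2)·(3.2) + (-1.8)·(-1.8) + (-1.8)·(-1.8) + (0.2)·(0.2)) / 4 = 16.8/4 = 4.2
  S[A,B] = ((0.2)·(-2) + (3.2)·(2) + (-1.8)·(-3) + (-1.8)·(-1) + (0.2)·(4)) / 4 = 14/4 = 3.5
  S[B,B] = ((-2)·(-2) + (2)·(2) + (-3)·(-3) + (-1)·(-1) + (4)·(4)) / 4 = 34/4 = 8.5
  S = [[4.2, 3.5],
 [3.5, 8.5]].

Step 3 — invert S. det(S) = 4.2·8.5 - (3.5)² = 23.45.
  S^{-1} = (1/det) · [[d, -b], [-b, a]] = [[0.3625, -0.1493],
 [-0.1493, 0.1791]].

Step 4 — quadratic form (x̄ - mu_0)^T · S^{-1} · (x̄ - mu_0):
  S^{-1} · (x̄ - mu_0) = (-1.0746, 0.0896),
  (x̄ - mu_0)^T · [...] = (-4.2)·(-1.0746) + (-3)·(0.0896) = 4.2448.

Step 5 — scale by n: T² = 5 · 4.2448 = 21.2239.

T² ≈ 21.2239


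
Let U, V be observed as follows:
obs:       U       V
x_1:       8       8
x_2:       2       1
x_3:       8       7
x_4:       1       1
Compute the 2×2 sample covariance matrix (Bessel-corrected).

Step 1 — column means:
  mean(U) = (8 + 2 + 8 + 1) / 4 = 19/4 = 4.75
  mean(V) = (8 + 1 + 7 + 1) / 4 = 17/4 = 4.25

Step 2 — sample covariance S[i,j] = (1/(n-1)) · Σ_k (x_{k,i} - mean_i) · (x_{k,j} - mean_j), with n-1 = 3.
  S[U,U] = ((3.25)·(3.25) + (-2.75)·(-2.75) + (3.25)·(3.25) + (-3.75)·(-3.75)) / 3 = 42.75/3 = 14.25
  S[U,V] = ((3.25)·(3.75) + (-2.75)·(-3.25) + (3.25)·(2.75) + (-3.75)·(-3.25)) / 3 = 42.25/3 = 14.0833
  S[V,V] = ((3.75)·(3.75) + (-3.25)·(-3.25) + (2.75)·(2.75) + (-3.25)·(-3.25)) / 3 = 42.75/3 = 14.25

S is symmetric (S[j,i] = S[i,j]). Assembling:

S = [[14.25, 14.0833],
 [14.0833, 14.25]]


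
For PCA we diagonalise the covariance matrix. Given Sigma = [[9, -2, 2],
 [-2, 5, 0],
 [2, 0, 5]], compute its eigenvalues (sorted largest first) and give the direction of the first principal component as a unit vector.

Step 1 — characteristic polynomial p(λ) = det(λI - Sigma) = λ³ - tr·λ² + c_1·λ - det, where tr = trace, c_1 = sum of the principal 2×2 minors, det = det(Sigma):
  tr = 9 + 5 + 5 = 19,
  c_1 = (9·5 - (-2)²) + (9·5 - (2)²) + (5·5 - (0)²) = 41 + 41 + 25 = 107,
  det = 9·(5·5 - (0)²) - (-2)·((-2)·5 - (0)·(2)) + (2)·((-2)·(0) - 5·(2)) = 9·(25) - (-2)·(-10) + (2)·(-10) = 185.
  So p(λ) = λ³ - 19λ² + 107λ - 185.
Step 2 — look for an integer root (rational root theorem: any rational root is an integer divisor of 185). Testing λ = 5:
  p(5) = 125 - 475 + 535 - 185 = 0  ✓
  Dividing out (λ - 5): p(λ) = (λ - 5)(λ² - 14λ + 37).
Step 3 — remaining eigenvalues from the quadratic λ² - 14λ + 37 = 0:
  Δ = 14² - 4·37 = 196 - 148 = 48,  λ = (14 ± √48)/2 = (14 ± 6.9282)/2 ≈ 10.4641 or 3.5359.
  Sorted: λ_1 = 10.4641,  λ_2 = 5,  λ_3 = 3.5359  (check: sum = 19 = tr ✓).

Step 4 — unit eigenvector for λ_1 ≈ 10.4641: v spans the null space of (Sigma - λ_1 I), whose rows are
  r_1 = (-1.4641, -2, 2),  r_2 = (-2, -5.4641, 0),  r_3 = (2, 0, -5.4641).
  v is orthogonal to every row, so take v ∝ r_1 × r_2 = ((-2)·(0) - (2)·(-5.4641), (2)·(-2) - (-1.4641)·(0), (-1.4641)·(-5.4641) - (-2)·(-2)) ≈ (10.9282, -4, 4).
  Let u = (10.9282, -4, 4).
  ||u|| = √((10.9282)² + (-4)² + (4)²) = √(151.4256) ≈ 12.3055,  v_1 = u/||u|| ≈ (0.8881, -0.3251, 0.3251) (||v_1|| = 1).

λ_1 = 10.4641,  λ_2 = 5,  λ_3 = 3.5359;  v_1 ≈ (0.8881, -0.3251, 0.3251)


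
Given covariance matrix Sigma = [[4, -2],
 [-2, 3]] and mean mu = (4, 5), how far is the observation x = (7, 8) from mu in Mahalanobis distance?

Step 1 — centre the observation: (x - mu) = (3, 3).

Step 2 — invert Sigma. det(Sigma) = 4·3 - (-2)² = 8.
  Sigma^{-1} = (1/det) · [[d, -b], [-b, a]] = [[0.375, 0.25],
 [0.25, 0.5]].

Step 3 — form the quadratic (x - mu)^T · Sigma^{-1} · (x - mu):
  Sigma^{-1} · (x - mu) = (1.875, 2.25).
  (x - mu)^T · [Sigma^{-1} · (x - mu)] = (3)·(1.875) + (3)·(2.25) = 12.375.

Step 4 — take square root: d = √(12.375) ≈ 3.5178.

d(x, mu) = √(12.375) ≈ 3.5178


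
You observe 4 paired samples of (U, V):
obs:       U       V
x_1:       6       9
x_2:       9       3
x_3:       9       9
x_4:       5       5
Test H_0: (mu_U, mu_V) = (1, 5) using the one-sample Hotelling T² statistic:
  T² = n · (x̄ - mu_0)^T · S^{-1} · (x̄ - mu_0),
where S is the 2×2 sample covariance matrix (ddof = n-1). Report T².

Step 1 — sample mean vector:
  mean(U) = (6 + 9 + 9 + 5) / 4 = 29/4 = 7.25
  mean(V) = (9 + 3 + 9 + 5) / 4 = 26/4 = 6.5
  x̄ = (7.25, 6.5),  deviation x̄ - mu_0 = (7.25, 6.5) - (1, 5) = (6.25, 1.5).

Step 2 — sample covariance matrix, S[i,j] = (1/(n-1)) · Σ_k (x_{k,i} - mean_i) · (x_{k,j} - mean_j), divisor n-1 = 3:
  S[U,U] = ((-1.25)·(-1.25) + (1.75)·(1.75) + (1.75)·(1.75) + (-2.25)·(-2.25)) / 3 = 12.75/3 = 4.25
  S[U,V] = ((-1.25)·(2.5) + (1.75)·(-3.5) + (1.75)·(2.5) + (-2.25)·(-1.5)) / 3 = -1.5/3 = -0.5
  S[V,V] = ((2.5)·(2.5) + (-3.5)·(-3.5) + (2.5)·(2.5) + (-1.5)·(-1.5)) / 3 = 27/3 = 9
  S = [[4.25, -0.5],
 [-0.5, 9]].

Step 3 — invert S. det(S) = 4.25·9 - (-0.5)² = 38.
  S^{-1} = (1/det) · [[d, -b], [-b, a]] = [[0.2368, 0.0132],
 [0.0132, 0.1118]].

Step 4 — quadratic form (x̄ - mu_0)^T · S^{-1} · (x̄ - mu_0):
  S^{-1} · (x̄ - mu_0) = (1.5, 0.25),
  (x̄ - mu_0)^T · [...] = (6.25)·(1.5) + (1.5)·(0.25) = 9.75.

Step 5 — scale by n: T² = 4 · 9.75 = 39.

T² ≈ 39


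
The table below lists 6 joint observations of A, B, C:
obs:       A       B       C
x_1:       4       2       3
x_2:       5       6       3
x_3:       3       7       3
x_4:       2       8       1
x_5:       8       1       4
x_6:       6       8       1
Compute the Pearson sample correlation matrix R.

Step 1 — column means:
  mean(A) = (4 + 5 + 3 + 2 + 8 + 6) / 6 = 28/6 = 4.6667
  mean(B) = (2 + 6 + 7 + 8 + 1 + 8) / 6 = 32/6 = 5.3333
  mean(C) = (3 + 3 + 3 + 1 + 4 + 1) / 6 = 15/6 = 2.5

Step 2 — sample variances and covariances s[i,j] = (1/(n-1)) · Σ_k (x_{k,i} - mean_i) · (x_{k,j} - mean_j), with n-1 = 5:
  s[A,A] = ((-0.6667)·(-0.6667) + (0.3333)·(0.3333) + (-1.6667)·(-1.6667) + (-2.6667)·(-2.6667) + (3.3333)·(3.3333) + (1.3333)·(1.3333)) / 5 = 23.3333/5 = 4.6667
  s[A,B] = ((-0.6667)·(-3.3333) + (0.3333)·(0.6667) + (-1.6667)·(1.6667) + (-2.6667)·(2.6667) + (3.3333)·(-4.3333) + (1.3333)·(2.6667)) / 5 = -18.3333/5 = -3.6667
  s[A,C] = ((-0.6667)·(0.5) + (0.3333)·(0.5) + (-1.6667)·(0.5) + (-2.6667)·(-1.5) + (3.3333)·(1.5) + (1.3333)·(-1.5)) / 5 = 6/5 = 1.2
  s[B,B] = ((-3.3333)·(-3.3333) + (0.6667)·(0.6667) + (1.6667)·(1.6667) + (2.6667)·(2.6667) + (-4.3333)·(-4.3333) + (2.6667)·(2.6667)) / 5 = 47.3333/5 = 9.4667
  s[B,C] = ((-3.3333)·(0.5) + (0.6667)·(0.5) + (1.6667)·(0.5) + (2.6667)·(-1.5) + (-4.3333)·(1.5) + (2.6667)·(-1.5)) / 5 = -15/5 = -3
  s[C,C] = ((0.5)·(0.5) + (0.5)·(0.5) + (0.5)·(0.5) + (-1.5)·(-1.5) + (1.5)·(1.5) + (-1.5)·(-1.5)) / 5 = 7.5/5 = 1.5
  Sample standard deviations s_i = √(s[i,i]):
  s(A) = √(4.6667) = 2.1602
  s(B) = √(9.4667) = 3.0768
  s(C) = √(1.5) = 1.2247

Step 3 — r_{ij} = s_{ij} / (s_i · s_j):
  r[A,A] = 1 (diagonal).
  r[A,B] = -3.6667 / (2.1602 · 3.0768) = -3.6667 / 6.6466 = -0.5517
  r[A,C] = 1.2 / (2.1602 · 1.2247) = 1.2 / 2.6458 = 0.4536
  r[B,B] = 1 (diagonal).
  r[B,C] = -3 / (3.0768 · 1.2247) = -3 / 3.7683 = -0.7961
  r[C,C] = 1 (diagonal).

R is symmetric with unit diagonal. Assembling:

R = [[1, -0.5517, 0.4536],
 [-0.5517, 1, -0.7961],
 [0.4536, -0.7961, 1]]


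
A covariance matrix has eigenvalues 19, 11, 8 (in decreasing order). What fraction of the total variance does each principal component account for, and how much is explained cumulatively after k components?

Step 1 — total variance = trace(Sigma) = Σ λ_i = 19 + 11 + 8 = 38.

Step 2 — fraction explained by component i = λ_i / Σ λ:
  PC1: 19/38 = 0.5
  PC2: 11/38 = 0.2895
  PC3: 8/38 = 0.2105

Step 3 — cumulative fraction after k components = (λ_1 + ... + λ_k) / Σ λ:
  k = 1: 19/38 = 0.5
  k = 2: (19 + 11)/38 = 30/38 = 0.7895
  k = 3: (19 + 11 + 8)/38 = 38/38 = 1

Summary (fraction, with percent):

explained: PC1 0.5 (50%), PC2 0.2895 (28.95%), PC3 0.2105 (21.05%);  cumulative: 0.5, 0.7895, 1


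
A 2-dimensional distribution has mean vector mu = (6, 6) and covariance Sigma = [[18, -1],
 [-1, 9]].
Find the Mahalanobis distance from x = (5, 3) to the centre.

Step 1 — centre the observation: (x - mu) = (-1, -3).

Step 2 — invert Sigma. det(Sigma) = 18·9 - (-1)² = 161.
  Sigma^{-1} = (1/det) · [[d, -b], [-b, a]] = [[0.0559, 0.0062],
 [0.0062, 0.1118]].

Step 3 — form the quadratic (x - mu)^T · Sigma^{-1} · (x - mu):
  Sigma^{-1} · (x - mu) = (-0.0745, -0.3416).
  (x - mu)^T · [Sigma^{-1} · (x - mu)] = (-1)·(-0.0745) + (-3)·(-0.3416) = 1.0994.

Step 4 — take square root: d = √(1.0994) ≈ 1.0485.

d(x, mu) = √(1.0994) ≈ 1.0485


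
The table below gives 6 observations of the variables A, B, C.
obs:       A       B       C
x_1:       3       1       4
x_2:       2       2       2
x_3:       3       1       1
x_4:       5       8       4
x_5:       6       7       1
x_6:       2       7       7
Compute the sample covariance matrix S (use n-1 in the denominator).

Step 1 — column means:
  mean(A) = (3 + 2 + 3 + 5 + 6 + 2) / 6 = 21/6 = 3.5
  mean(B) = (1 + 2 + 1 + 8 + 7 + 7) / 6 = 26/6 = 4.3333
  mean(C) = (4 + 2 + 1 + 4 + 1 + 7) / 6 = 19/6 = 3.1667

Step 2 — sample covariance S[i,j] = (1/(n-1)) · Σ_k (x_{k,i} - mean_i) · (x_{k,j} - mean_j), with n-1 = 5.
  S[A,A] = ((-0.5)·(-0.5) + (-1.5)·(-1.5) + (-0.5)·(-0.5) + (1.5)·(1.5) + (2.5)·(2.5) + (-1.5)·(-1.5)) / 5 = 13.5/5 = 2.7
  S[A,B] = ((-0.5)·(-3.3333) + (-1.5)·(-2.3333) + (-0.5)·(-3.3333) + (1.5)·(3.6667) + (2.5)·(2.6667) + (-1.5)·(2.6667)) / 5 = 15/5 = 3
  S[A,C] = ((-0.5)·(0.8333) + (-1.5)·(-1.1667) + (-0.5)·(-2.1667) + (1.5)·(0.8333) + (2.5)·(-2.1667) + (-1.5)·(3.8333)) / 5 = -7.5/5 = -1.5
  S[B,B] = ((-3.3333)·(-3.3333) + (-2.3333)·(-2.3333) + (-3.3333)·(-3.3333) + (3.6667)·(3.6667) + (2.6667)·(2.6667) + (2.6667)·(2.6667)) / 5 = 55.3333/5 = 11.0667
  S[B,C] = ((-3.3333)·(0.8333) + (-2.3333)·(-1.1667) + (-3.3333)·(-2.1667) + (3.6667)·(0.8333) + (2.6667)·(-2.1667) + (2.6667)·(3.8333)) / 5 = 14.6667/5 = 2.9333
  S[C,C] = ((0.8333)·(0.8333) + (-1.1667)·(-1.1667) + (-2.1667)·(-2.1667) + (0.8333)·(0.8333) + (-2.1667)·(-2.1667) + (3.8333)·(3.8333)) / 5 = 26.8333/5 = 5.3667

S is symmetric (S[j,i] = S[i,j]). Assembling:

S = [[2.7, 3, -1.5],
 [3, 11.0667, 2.9333],
 [-1.5, 2.9333, 5.3667]]


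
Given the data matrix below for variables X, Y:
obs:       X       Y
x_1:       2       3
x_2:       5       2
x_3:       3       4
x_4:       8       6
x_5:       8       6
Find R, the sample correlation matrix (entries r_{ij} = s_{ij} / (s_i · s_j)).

Step 1 — column means:
  mean(X) = (2 + 5 + 3 + 8 + 8) / 5 = 26/5 = 5.2
  mean(Y) = (3 + 2 + 4 + 6 + 6) / 5 = 21/5 = 4.2

Step 2 — sample variances and covariances s[i,j] = (1/(n-1)) · Σ_k (x_{k,i} - mean_i) · (x_{k,j} - mean_j), with n-1 = 4:
  s[X,X] = ((-3.2)·(-3.2) + (-0.2)·(-0.2) + (-2.2)·(-2.2) + (2.8)·(2.8) + (2.8)·(2.8)) / 4 = 30.8/4 = 7.7
  s[X,Y] = ((-3.2)·(-1.2) + (-0.2)·(-2.2) + (-2.2)·(-0.2) + (2.8)·(1.8) + (2.8)·(1.8)) / 4 = 14.8/4 = 3.7
  s[Y,Y] = ((-1.2)·(-1.2) + (-2.2)·(-2.2) + (-0.2)·(-0.2) + (1.8)·(1.8) + (1.8)·(1.8)) / 4 = 12.8/4 = 3.2
  Sample standard deviations s_i = √(s[i,i]):
  s(X) = √(7.7) = 2.7749
  s(Y) = √(3.2) = 1.7889

Step 3 — r_{ij} = s_{ij} / (s_i · s_j):
  r[X,X] = 1 (diagonal).
  r[X,Y] = 3.7 / (2.7749 · 1.7889) = 3.7 / 4.9639 = 0.7454
  r[Y,Y] = 1 (diagonal).

R is symmetric with unit diagonal. Assembling:

R = [[1, 0.7454],
 [0.7454, 1]]


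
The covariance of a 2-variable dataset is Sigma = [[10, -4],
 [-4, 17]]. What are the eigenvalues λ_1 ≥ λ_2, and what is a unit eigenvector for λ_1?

Step 1 — characteristic polynomial of 2×2 Sigma:
  det(Sigma - λI) = λ² - trace · λ + det = 0.
  trace = 10 + 17 = 27, det = 10·17 - (-4)² = 154.
Step 2 — discriminant:
  Δ = trace² - 4·det = 729 - 616 = 113.
Step 3 — eigenvalues:
  λ = (trace ± √Δ)/2 = (27 ± 10.6301)/2,
  λ_1 = 18.8151,  λ_2 = 8.1849.

Step 4 — unit eigenvector for λ_1: solve (Sigma - λ_1 I)v = 0. First row:
  (10 - 18.8151)·v_x + (-4)·v_y = 0, i.e. (-8.8151)·v_x + (-4)·v_y = 0,
  so v ∝ (b, λ_1 - a) = (-4, 8.8151); multiply by -1 so the first entry is positive: u = (4, -8.8151).
  ||u|| = √((4)² + (-8.8151)²) = √(93.7055) ≈ 9.6802,
  v_1 = u/||u|| ≈ (0.4132, -0.9106) (||v_1|| = 1).

λ_1 = 18.8151,  λ_2 = 8.1849;  v_1 ≈ (0.4132, -0.9106)


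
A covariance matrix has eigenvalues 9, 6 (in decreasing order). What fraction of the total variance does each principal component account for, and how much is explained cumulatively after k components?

Step 1 — total variance = trace(Sigma) = Σ λ_i = 9 + 6 = 15.

Step 2 — fraction explained by component i = λ_i / Σ λ:
  PC1: 9/15 = 0.6
  PC2: 6/15 = 0.4

Step 3 — cumulative fraction after k components = (λ_1 + ... + λ_k) / Σ λ:
  k = 1: 9/15 = 0.6
  k = 2: (9 + 6)/15 = 15/15 = 1

Summary (fraction, with percent):

explained: PC1 0.6 (60%), PC2 0.4 (40%);  cumulative: 0.6, 1


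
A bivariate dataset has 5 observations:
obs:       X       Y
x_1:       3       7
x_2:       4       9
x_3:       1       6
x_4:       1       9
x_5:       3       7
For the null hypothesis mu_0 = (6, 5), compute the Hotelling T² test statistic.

Step 1 — sample mean vector:
  mean(X) = (3 + 4 + 1 + 1 + 3) / 5 = 12/5 = 2.4
  mean(Y) = (7 + 9 + 6 + 9 + 7) / 5 = 38/5 = 7.6
  x̄ = (2.4, 7.6),  deviation x̄ - mu_0 = (2.4, 7.6) - (6, 5) = (-3.6, 2.6).

Step 2 — sample covariance matrix, S[i,j] = (1/(n-1)) · Σ_k (x_{k,i} - mean_i) · (x_{k,j} - mean_j), divisor n-1 = 4:
  S[X,X] = ((0.6)·(0.6) + (1.6)·(1.6) + (-1.4)·(-1.4) + (-1.4)·(-1.4) + (0.6)·(0.6)) / 4 = 7.2/4 = 1.8
  S[X,Y] = ((0.6)·(-0.6) + (1.6)·(1.4) + (-1.4)·(-1.6) + (-1.4)·(1.4) + (0.6)·(-0.6)) / 4 = 1.8/4 = 0.45
  S[Y,Y] = ((-0.6)·(-0.6) + (1.4)·(1.4) + (-1.6)·(-1.6) + (1.4)·(1.4) + (-0.6)·(-0.6)) / 4 = 7.2/4 = 1.8
  S = [[1.8, 0.45],
 [0.45, 1.8]].

Step 3 — invert S. det(S) = 1.8·1.8 - (0.45)² = 3.0375.
  S^{-1} = (1/det) · [[d, -b], [-b, a]] = [[0.5926, -0.1481],
 [-0.1481, 0.5926]].

Step 4 — quadratic form (x̄ - mu_0)^T · S^{-1} · (x̄ - mu_0):
  S^{-1} · (x̄ - mu_0) = (-2.5185, 2.0741),
  (x̄ - mu_0)^T · [...] = (-3.6)·(-2.5185) + (2.6)·(2.0741) = 14.4593.

Step 5 — scale by n: T² = 5 · 14.4593 = 72.2963.

T² ≈ 72.2963


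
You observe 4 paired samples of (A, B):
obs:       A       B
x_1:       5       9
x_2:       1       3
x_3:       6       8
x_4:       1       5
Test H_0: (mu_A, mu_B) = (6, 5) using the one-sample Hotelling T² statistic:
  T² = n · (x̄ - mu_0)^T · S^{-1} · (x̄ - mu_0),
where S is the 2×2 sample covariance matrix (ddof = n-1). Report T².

Step 1 — sample mean vector:
  mean(A) = (5 + 1 + 6 + 1) / 4 = 13/4 = 3.25
  mean(B) = (9 + 3 + 8 + 5) / 4 = 25/4 = 6.25
  x̄ = (3.25, 6.25),  deviation x̄ - mu_0 = (3.25, 6.25) - (6, 5) = (-2.75, 1.25).

Step 2 — sample covariance matrix, S[i,j] = (1/(n-1)) · Σ_k (x_{k,i} - mean_i) · (x_{k,j} - mean_j), divisor n-1 = 3:
  S[A,A] = ((1.75)·(1.75) + (-2.25)·(-2.25) + (2.75)·(2.75) + (-2.25)·(-2.25)) / 3 = 20.75/3 = 6.9167
  S[A,B] = ((1.75)·(2.75) + (-2.25)·(-3.25) + (2.75)·(1.75) + (-2.25)·(-1.25)) / 3 = 19.75/3 = 6.5833
  S[B,B] = ((2.75)·(2.75) + (-3.25)·(-3.25) + (1.75)·(1.75) + (-1.25)·(-1.25)) / 3 = 22.75/3 = 7.5833
  S = [[6.9167, 6.5833],
 [6.5833, 7.5833]].

Step 3 — invert S. det(S) = 6.9167·7.5833 - (6.5833)² = 9.1111.
  S^{-1} = (1/det) · [[d, -b], [-b, a]] = [[0.8323, -0.7226],
 [-0.7226, 0.7591]].

Step 4 — quadratic form (x̄ - mu_0)^T · S^{-1} · (x̄ - mu_0):
  S^{-1} · (x̄ - mu_0) = (-3.1921, 2.936),
  (x̄ - mu_0)^T · [...] = (-2.75)·(-3.1921) + (1.25)·(2.936) = 12.4482.

Step 5 — scale by n: T² = 4 · 12.4482 = 49.7927.

T² ≈ 49.7927


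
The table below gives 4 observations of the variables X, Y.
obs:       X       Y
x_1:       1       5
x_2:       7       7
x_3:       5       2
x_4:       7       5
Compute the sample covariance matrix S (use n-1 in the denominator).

Step 1 — column means:
  mean(X) = (1 + 7 + 5 + 7) / 4 = 20/4 = 5
  mean(Y) = (5 + 7 + 2 + 5) / 4 = 19/4 = 4.75

Step 2 — sample covariance S[i,j] = (1/(n-1)) · Σ_k (x_{k,i} - mean_i) · (x_{k,j} - mean_j), with n-1 = 3.
  S[X,X] = ((-4)·(-4) + (2)·(2) + (0)·(0) + (2)·(2)) / 3 = 24/3 = 8
  S[X,Y] = ((-4)·(0.25) + (2)·(2.25) + (0)·(-2.75) + (2)·(0.25)) / 3 = 4/3 = 1.3333
  S[Y,Y] = ((0.25)·(0.25) + (2.25)·(2.25) + (-2.75)·(-2.75) + (0.25)·(0.25)) / 3 = 12.75/3 = 4.25

S is symmetric (S[j,i] = S[i,j]). Assembling:

S = [[8, 1.3333],
 [1.3333, 4.25]]


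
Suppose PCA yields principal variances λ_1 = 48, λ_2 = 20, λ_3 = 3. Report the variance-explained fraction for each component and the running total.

Step 1 — total variance = trace(Sigma) = Σ λ_i = 48 + 20 + 3 = 71.

Step 2 — fraction explained by component i = λ_i / Σ λ:
  PC1: 48/71 = 0.6761
  PC2: 20/71 = 0.2817
  PC3: 3/71 = 0.0423

Step 3 — cumulative fraction after k components = (λ_1 + ... + λ_k) / Σ λ:
  k = 1: 48/71 = 0.6761
  k = 2: (48 + 20)/71 = 68/71 = 0.9577
  k = 3: (48 + 20 + 3)/71 = 71/71 = 1

Summary (fraction, with percent):

explained: PC1 0.6761 (67.61%), PC2 0.2817 (28.17%), PC3 0.0423 (4.23%);  cumulative: 0.6761, 0.9577, 1


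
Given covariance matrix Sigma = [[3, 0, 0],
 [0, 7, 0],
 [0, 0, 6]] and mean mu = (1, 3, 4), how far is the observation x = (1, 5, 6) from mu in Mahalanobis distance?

Step 1 — centre the observation: (x - mu) = (0, 2, 2).

Step 2 — invert Sigma (cofactor / det for 3×3, or solve directly):
  Sigma^{-1} = [[0.3333, 0, 0],
 [0, 0.1429, 0],
 [0, 0, 0.1667]].

Step 3 — form the quadratic (x - mu)^T · Sigma^{-1} · (x - mu):
  Sigma^{-1} · (x - mu) = (0, 0.2857, 0.3333).
  (x - mu)^T · [Sigma^{-1} · (x - mu)] = (0)·(0) + (2)·(0.2857) + (2)·(0.3333) = 1.2381.

Step 4 — take square root: d = √(1.2381) ≈ 1.1127.

d(x, mu) = √(1.2381) ≈ 1.1127


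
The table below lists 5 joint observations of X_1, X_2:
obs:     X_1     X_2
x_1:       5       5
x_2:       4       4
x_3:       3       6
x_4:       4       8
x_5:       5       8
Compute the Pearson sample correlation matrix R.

Step 1 — column means:
  mean(X_1) = (5 + 4 + 3 + 4 + 5) / 5 = 21/5 = 4.2
  mean(X_2) = (5 + 4 + 6 + 8 + 8) / 5 = 31/5 = 6.2

Step 2 — sample variances and covariances s[i,j] = (1/(n-1)) · Σ_k (x_{k,i} - mean_i) · (x_{k,j} - mean_j), with n-1 = 4:
  s[X_1,X_1] = ((0.8)·(0.8) + (-0.2)·(-0.2) + (-1.2)·(-1.2) + (-0.2)·(-0.2) + (0.8)·(0.8)) / 4 = 2.8/4 = 0.7
  s[X_1,X_2] = ((0.8)·(-1.2) + (-0.2)·(-2.2) + (-1.2)·(-0.2) + (-0.2)·(1.8) + (0.8)·(1.8)) / 4 = 0.8/4 = 0.2
  s[X_2,X_2] = ((-1.2)·(-1.2) + (-2.2)·(-2.2) + (-0.2)·(-0.2) + (1.8)·(1.8) + (1.8)·(1.8)) / 4 = 12.8/4 = 3.2
  Sample standard deviations s_i = √(s[i,i]):
  s(X_1) = √(0.7) = 0.8367
  s(X_2) = √(3.2) = 1.7889

Step 3 — r_{ij} = s_{ij} / (s_i · s_j):
  r[X_1,X_1] = 1 (diagonal).
  r[X_1,X_2] = 0.2 / (0.8367 · 1.7889) = 0.2 / 1.4967 = 0.1336
  r[X_2,X_2] = 1 (diagonal).

R is symmetric with unit diagonal. Assembling:

R = [[1, 0.1336],
 [0.1336, 1]]


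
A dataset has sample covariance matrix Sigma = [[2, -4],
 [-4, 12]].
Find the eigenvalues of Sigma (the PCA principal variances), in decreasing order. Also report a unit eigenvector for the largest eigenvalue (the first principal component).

Step 1 — characteristic polynomial of 2×2 Sigma:
  det(Sigma - λI) = λ² - trace · λ + det = 0.
  trace = 2 + 12 = 14, det = 2·12 - (-4)² = 8.
Step 2 — discriminant:
  Δ = trace² - 4·det = 196 - 32 = 164.
Step 3 — eigenvalues:
  λ = (trace ± √Δ)/2 = (14 ± 12.8062)/2,
  λ_1 = 13.4031,  λ_2 = 0.5969.

Step 4 — unit eigenvector for λ_1: solve (Sigma - λ_1 I)v = 0. First row:
  (2 - 13.4031)·v_x + (-4)·v_y = 0, i.e. (-11.4031)·v_x + (-4)·v_y = 0,
  so v ∝ (b, λ_1 - a) = (-4, 11.4031); multiply by -1 so the first entry is positive: u = (4, -11.4031).
  ||u|| = √((4)² + (-11.4031)²) = √(146.0312) ≈ 12.0843,
  v_1 = u/||u|| ≈ (0.331, -0.9436) (||v_1|| = 1).

λ_1 = 13.4031,  λ_2 = 0.5969;  v_1 ≈ (0.331, -0.9436)


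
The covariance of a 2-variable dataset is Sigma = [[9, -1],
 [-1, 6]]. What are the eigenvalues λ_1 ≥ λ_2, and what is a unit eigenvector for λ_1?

Step 1 — characteristic polynomial of 2×2 Sigma:
  det(Sigma - λI) = λ² - trace · λ + det = 0.
  trace = 9 + 6 = 15, det = 9·6 - (-1)² = 53.
Step 2 — discriminant:
  Δ = trace² - 4·det = 225 - 212 = 13.
Step 3 — eigenvalues:
  λ = (trace ± √Δ)/2 = (15 ± 3.6056)/2,
  λ_1 = 9.3028,  λ_2 = 5.6972.

Step 4 — unit eigenvector for λ_1: solve (Sigma - λ_1 I)v = 0. First row:
  (9 - 9.3028)·v_x + (-1)·v_y = 0, i.e. (-0.3028)·v_x + (-1)·v_y = 0,
  so v ∝ (b, λ_1 - a) = (-1, 0.3028); multiply by -1 so the first entry is positive: u = (1, -0.3028).
  ||u|| = √((1)² + (-0.3028)²) = √(1.0917) ≈ 1.0448,
  v_1 = u/||u|| ≈ (0.9571, -0.2898) (||v_1|| = 1).

λ_1 = 9.3028,  λ_2 = 5.6972;  v_1 ≈ (0.9571, -0.2898)


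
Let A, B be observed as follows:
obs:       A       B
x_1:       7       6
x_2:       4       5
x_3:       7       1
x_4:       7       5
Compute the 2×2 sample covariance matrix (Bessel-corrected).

Step 1 — column means:
  mean(A) = (7 + 4 + 7 + 7) / 4 = 25/4 = 6.25
  mean(B) = (6 + 5 + 1 + 5) / 4 = 17/4 = 4.25

Step 2 — sample covariance S[i,j] = (1/(n-1)) · Σ_k (x_{k,i} - mean_i) · (x_{k,j} - mean_j), with n-1 = 3.
  S[A,A] = ((0.75)·(0.75) + (-2.25)·(-2.25) + (0.75)·(0.75) + (0.75)·(0.75)) / 3 = 6.75/3 = 2.25
  S[A,B] = ((0.75)·(1.75) + (-2.25)·(0.75) + (0.75)·(-3.25) + (0.75)·(0.75)) / 3 = -2.25/3 = -0.75
  S[B,B] = ((1.75)·(1.75) + (0.75)·(0.75) + (-3.25)·(-3.25) + (0.75)·(0.75)) / 3 = 14.75/3 = 4.9167

S is symmetric (S[j,i] = S[i,j]). Assembling:

S = [[2.25, -0.75],
 [-0.75, 4.9167]]
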